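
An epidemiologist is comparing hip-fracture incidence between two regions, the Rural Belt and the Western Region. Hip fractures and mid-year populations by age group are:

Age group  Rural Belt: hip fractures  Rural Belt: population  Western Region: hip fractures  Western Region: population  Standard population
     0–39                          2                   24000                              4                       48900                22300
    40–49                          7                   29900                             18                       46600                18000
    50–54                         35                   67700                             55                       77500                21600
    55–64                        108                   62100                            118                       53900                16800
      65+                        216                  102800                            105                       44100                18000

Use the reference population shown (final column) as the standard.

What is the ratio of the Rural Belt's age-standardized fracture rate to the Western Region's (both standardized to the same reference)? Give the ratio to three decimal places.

0.812

Age-specific rates per 100000 for the Rural Belt: 8.33, 23.41, 51.70, 173.91, 210.12.
For the Western Region: 8.18, 38.63, 70.97, 218.92, 238.10.
Standard total = 96700; weights = 0.2306, 0.1861, 0.2234, 0.1737, 0.1861.
The Rural Belt: 0.2306×8.33 + 0.1861×23.41 + 0.2234×51.70 + 0.1737×173.91 + 0.1861×210.12 = 87.1538 per 100000.
The Western Region: 0.2306×8.18 + 0.1861×38.63 + 0.2234×70.97 + 0.1737×218.92 + 0.1861×238.10 = 107.2826 per 100000.
Ratio = 87.1538 ÷ 107.2826 = 0.81238.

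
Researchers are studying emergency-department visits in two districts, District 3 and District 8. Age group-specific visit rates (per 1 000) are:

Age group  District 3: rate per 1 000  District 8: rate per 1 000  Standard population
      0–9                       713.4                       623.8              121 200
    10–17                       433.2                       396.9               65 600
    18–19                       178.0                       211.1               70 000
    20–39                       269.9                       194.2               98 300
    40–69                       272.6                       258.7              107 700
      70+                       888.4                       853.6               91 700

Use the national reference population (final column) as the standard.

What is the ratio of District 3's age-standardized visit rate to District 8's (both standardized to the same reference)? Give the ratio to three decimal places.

1.095

Standard total = 554 500; weights = 0.2186, 0.1183, 0.1262, 0.1773, 0.1942, 0.1654.
District 3: 0.2186×713.4 + 0.1183×433.2 + 0.1262×178.0 + 0.1773×269.9 + 0.1942×272.6 + 0.1654×888.4 = 477.3642 per 1 000.
District 8: 0.2186×623.8 + 0.1183×396.9 + 0.1262×211.1 + 0.1773×194.2 + 0.1942×258.7 + 0.1654×853.6 = 435.7893 per 1 000.
Ratio = 477.3642 ÷ 435.7893 = 1.09540.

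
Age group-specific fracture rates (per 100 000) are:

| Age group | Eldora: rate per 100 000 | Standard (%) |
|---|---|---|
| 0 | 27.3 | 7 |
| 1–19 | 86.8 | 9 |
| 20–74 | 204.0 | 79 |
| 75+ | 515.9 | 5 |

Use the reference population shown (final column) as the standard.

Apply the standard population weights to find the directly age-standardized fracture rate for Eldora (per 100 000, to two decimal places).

Standard weights: 0.07, 0.09, 0.79, 0.05.
Standardized rate: 0.0700×27.3 + 0.0900×86.8 + 0.7900×204.0 + 0.0500×515.9 = 196.6780 per 100 000.

196.68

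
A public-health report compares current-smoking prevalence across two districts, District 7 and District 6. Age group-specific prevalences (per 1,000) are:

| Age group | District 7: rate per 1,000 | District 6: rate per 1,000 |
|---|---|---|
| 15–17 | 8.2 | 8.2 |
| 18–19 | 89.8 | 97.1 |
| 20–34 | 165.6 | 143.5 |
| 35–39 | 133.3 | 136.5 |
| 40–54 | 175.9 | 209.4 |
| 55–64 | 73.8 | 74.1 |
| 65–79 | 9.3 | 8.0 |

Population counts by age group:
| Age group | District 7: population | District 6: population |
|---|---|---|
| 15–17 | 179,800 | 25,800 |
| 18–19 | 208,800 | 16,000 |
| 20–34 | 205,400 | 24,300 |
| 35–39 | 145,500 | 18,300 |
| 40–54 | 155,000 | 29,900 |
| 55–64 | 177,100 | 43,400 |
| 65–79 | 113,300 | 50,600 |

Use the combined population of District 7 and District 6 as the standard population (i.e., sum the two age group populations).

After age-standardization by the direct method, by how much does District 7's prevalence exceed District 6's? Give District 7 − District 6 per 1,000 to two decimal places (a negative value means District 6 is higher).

-2.25

Combined standard total = 1,393,200; weights = 0.1476, 0.1614, 0.1649, 0.1176, 0.1327, 0.1583, 0.1176.
District 7: 0.1476×8.2 + 0.1614×89.8 + 0.1649×165.6 + 0.1176×133.3 + 0.1327×175.9 + 0.1583×73.8 + 0.1176×9.3 = 94.7939 per 1,000.
District 6: 0.1476×8.2 + 0.1614×97.1 + 0.1649×143.5 + 0.1176×136.5 + 0.1327×209.4 + 0.1583×74.1 + 0.1176×8.0 = 97.0449 per 1,000.
Difference = 94.7939 − 97.0449 = -2.2510.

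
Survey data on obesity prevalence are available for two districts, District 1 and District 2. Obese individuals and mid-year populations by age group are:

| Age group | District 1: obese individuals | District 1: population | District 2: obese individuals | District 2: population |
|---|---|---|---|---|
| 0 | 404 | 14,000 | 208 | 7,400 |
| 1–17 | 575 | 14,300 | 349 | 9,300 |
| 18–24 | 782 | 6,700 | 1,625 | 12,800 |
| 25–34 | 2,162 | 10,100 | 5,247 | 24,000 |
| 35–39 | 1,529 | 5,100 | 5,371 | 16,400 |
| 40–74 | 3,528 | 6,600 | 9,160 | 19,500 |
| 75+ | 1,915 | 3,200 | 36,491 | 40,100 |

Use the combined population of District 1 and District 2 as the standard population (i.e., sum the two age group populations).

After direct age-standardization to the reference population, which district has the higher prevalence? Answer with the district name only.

District 2

Age-specific rates per 1,000 for District 1: 28.857, 40.210, 116.716, 214.059, 299.804, 534.545, 598.438.
For District 2: 28.108, 37.527, 126.953, 218.625, 327.500, 469.744, 910.000.
Combined standard total = 189,500; weights = 0.1129, 0.1245, 0.1029, 0.1799, 0.1135, 0.1377, 0.2285.
District 1: 0.1129×28.857 + 0.1245×40.210 + 0.1029×116.716 + 0.1799×214.059 + 0.1135×299.804 + 0.1377×534.545 + 0.2285×598.438 = 303.1750 per 1,000.
District 2: 0.1129×28.108 + 0.1245×37.527 + 0.1029×126.953 + 0.1799×218.625 + 0.1135×327.500 + 0.1377×469.744 + 0.2285×910.000 = 370.0391 per 1,000.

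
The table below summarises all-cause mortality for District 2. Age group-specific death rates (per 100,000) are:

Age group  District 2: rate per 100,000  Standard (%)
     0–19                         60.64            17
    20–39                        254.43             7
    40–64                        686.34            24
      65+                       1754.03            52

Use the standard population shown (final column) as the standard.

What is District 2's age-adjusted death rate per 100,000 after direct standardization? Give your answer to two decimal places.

1104.94

Standard weights: 0.17, 0.07, 0.24, 0.52.
Standardized rate: 0.1700×60.64 + 0.0700×254.43 + 0.2400×686.34 + 0.5200×1754.03 = 1104.9361 per 100,000.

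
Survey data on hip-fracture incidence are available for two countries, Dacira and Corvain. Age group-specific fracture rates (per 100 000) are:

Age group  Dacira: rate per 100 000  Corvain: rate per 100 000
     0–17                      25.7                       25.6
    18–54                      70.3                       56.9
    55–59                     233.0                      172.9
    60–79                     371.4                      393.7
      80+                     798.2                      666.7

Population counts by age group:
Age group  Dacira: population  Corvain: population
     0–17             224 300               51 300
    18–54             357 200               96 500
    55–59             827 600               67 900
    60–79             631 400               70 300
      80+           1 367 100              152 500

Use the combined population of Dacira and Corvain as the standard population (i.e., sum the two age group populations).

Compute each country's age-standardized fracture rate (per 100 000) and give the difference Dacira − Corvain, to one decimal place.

Combined standard total = 3 846 100; weights = 0.0717, 0.1180, 0.2328, 0.1824, 0.3951.
Dacira: 0.0717×25.7 + 0.1180×70.3 + 0.2328×233.0 + 0.1824×371.4 + 0.3951×798.2 = 447.5145 per 100 000.
Corvain: 0.0717×25.6 + 0.1180×56.9 + 0.2328×172.9 + 0.1824×393.7 + 0.3951×666.7 = 384.0460 per 100 000.
Difference = 447.5145 − 384.0460 = 63.4685.

63.5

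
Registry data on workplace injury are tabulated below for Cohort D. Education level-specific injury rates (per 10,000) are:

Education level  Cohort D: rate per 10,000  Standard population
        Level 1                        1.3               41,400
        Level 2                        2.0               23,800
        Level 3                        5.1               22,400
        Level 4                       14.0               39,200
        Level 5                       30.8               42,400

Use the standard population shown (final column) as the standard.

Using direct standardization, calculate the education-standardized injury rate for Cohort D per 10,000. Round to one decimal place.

12.2

Standard total = 169,200; weights = 0.2447, 0.1407, 0.1324, 0.2317, 0.2506.
Standardized rate: 0.2447×1.3 + 0.1407×2.0 + 0.1324×5.1 + 0.2317×14.0 + 0.2506×30.8 = 12.2363 per 10,000.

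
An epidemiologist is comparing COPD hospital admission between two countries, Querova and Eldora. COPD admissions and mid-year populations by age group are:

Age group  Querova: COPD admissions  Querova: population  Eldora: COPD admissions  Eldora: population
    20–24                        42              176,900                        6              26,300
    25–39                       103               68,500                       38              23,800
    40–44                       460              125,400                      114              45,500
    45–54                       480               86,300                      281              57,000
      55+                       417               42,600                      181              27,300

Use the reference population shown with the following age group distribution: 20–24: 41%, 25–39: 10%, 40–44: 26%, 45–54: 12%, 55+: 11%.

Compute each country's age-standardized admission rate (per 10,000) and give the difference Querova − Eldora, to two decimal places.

7.20

Age-specific rates per 10,000 for Querova: 2.37, 15.04, 36.68, 55.62, 97.89.
For Eldora: 2.28, 15.97, 25.05, 49.30, 66.30.
Standard weights: 0.41, 0.10, 0.26, 0.12, 0.11.
Querova: 0.4100×2.37 + 0.1000×15.04 + 0.2600×36.68 + 0.1200×55.62 + 0.1100×97.89 = 29.4566 per 10,000.
Eldora: 0.4100×2.28 + 0.1000×15.97 + 0.2600×25.05 + 0.1200×49.30 + 0.1100×66.30 = 22.2551 per 10,000.
Difference = 29.4566 − 22.2551 = 7.2014.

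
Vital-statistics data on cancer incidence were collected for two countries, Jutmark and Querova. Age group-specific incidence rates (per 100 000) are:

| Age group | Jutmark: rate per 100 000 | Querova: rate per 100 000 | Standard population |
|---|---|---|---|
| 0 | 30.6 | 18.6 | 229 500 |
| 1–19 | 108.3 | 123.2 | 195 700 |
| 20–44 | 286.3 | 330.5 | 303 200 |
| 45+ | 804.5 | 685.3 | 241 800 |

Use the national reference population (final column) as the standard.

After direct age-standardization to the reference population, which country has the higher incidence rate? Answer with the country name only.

Jutmark

Standard total = 970 200; weights = 0.2365, 0.2017, 0.3125, 0.2492.
Jutmark: 0.2365×30.6 + 0.2017×108.3 + 0.3125×286.3 + 0.2492×804.5 = 319.0592 per 100 000.
Querova: 0.2365×18.6 + 0.2017×123.2 + 0.3125×330.5 + 0.2492×685.3 = 303.3314 per 100 000.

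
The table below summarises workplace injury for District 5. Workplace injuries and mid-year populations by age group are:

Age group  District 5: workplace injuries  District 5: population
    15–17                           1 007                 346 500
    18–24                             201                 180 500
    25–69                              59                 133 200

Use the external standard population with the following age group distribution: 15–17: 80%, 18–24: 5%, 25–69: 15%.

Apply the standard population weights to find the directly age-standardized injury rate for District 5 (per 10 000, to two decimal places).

Age-specific rates per 10 000 for District 5: 29.06, 11.14, 4.43.
Standard weights: 0.80, 0.05, 0.15.
Standardized rate: 0.8000×29.06 + 0.0500×11.14 + 0.1500×4.43 = 24.4708 per 10 000.

24.47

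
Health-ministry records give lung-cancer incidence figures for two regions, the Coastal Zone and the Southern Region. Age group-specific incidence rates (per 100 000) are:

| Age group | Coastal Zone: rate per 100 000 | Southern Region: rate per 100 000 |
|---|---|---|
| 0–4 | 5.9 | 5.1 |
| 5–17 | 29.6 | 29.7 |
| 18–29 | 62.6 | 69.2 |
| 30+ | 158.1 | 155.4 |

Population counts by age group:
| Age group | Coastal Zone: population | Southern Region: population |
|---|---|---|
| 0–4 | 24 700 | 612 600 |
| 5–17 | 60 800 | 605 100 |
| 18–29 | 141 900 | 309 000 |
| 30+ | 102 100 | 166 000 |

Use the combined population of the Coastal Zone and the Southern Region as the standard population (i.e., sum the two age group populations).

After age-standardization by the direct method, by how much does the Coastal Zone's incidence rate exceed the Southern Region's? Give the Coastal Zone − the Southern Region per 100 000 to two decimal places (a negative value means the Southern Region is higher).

Combined standard total = 2 022 200; weights = 0.3152, 0.3293, 0.2230, 0.1326.
The Coastal Zone: 0.3152×5.9 + 0.3293×29.6 + 0.2230×62.6 + 0.1326×158.1 = 46.5254 per 100 000.
The Southern Region: 0.3152×5.1 + 0.3293×29.7 + 0.2230×69.2 + 0.1326×155.4 = 47.4199 per 100 000.
Difference = 46.5254 − 47.4199 = -0.8945.

-0.89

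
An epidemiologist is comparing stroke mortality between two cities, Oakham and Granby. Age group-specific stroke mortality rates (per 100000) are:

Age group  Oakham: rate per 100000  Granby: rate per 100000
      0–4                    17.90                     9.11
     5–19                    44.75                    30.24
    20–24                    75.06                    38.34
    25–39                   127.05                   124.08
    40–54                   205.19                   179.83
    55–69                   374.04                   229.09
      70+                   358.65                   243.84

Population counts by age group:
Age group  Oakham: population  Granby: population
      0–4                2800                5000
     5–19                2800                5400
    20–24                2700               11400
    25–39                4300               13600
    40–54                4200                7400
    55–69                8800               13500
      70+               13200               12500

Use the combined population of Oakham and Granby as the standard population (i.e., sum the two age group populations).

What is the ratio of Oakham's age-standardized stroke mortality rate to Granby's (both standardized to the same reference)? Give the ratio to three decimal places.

1.437

Combined standard total = 107600; weights = 0.0725, 0.0762, 0.1310, 0.1664, 0.1078, 0.2072, 0.2388.
Oakham: 0.0725×17.90 + 0.0762×44.75 + 0.1310×75.06 + 0.1664×127.05 + 0.1078×205.19 + 0.2072×374.04 + 0.2388×358.65 = 220.9825 per 100000.
Granby: 0.0725×9.11 + 0.0762×30.24 + 0.1310×38.34 + 0.1664×124.08 + 0.1078×179.83 + 0.2072×229.09 + 0.2388×243.84 = 153.7368 per 100000.
Ratio = 220.9825 ÷ 153.7368 = 1.43741.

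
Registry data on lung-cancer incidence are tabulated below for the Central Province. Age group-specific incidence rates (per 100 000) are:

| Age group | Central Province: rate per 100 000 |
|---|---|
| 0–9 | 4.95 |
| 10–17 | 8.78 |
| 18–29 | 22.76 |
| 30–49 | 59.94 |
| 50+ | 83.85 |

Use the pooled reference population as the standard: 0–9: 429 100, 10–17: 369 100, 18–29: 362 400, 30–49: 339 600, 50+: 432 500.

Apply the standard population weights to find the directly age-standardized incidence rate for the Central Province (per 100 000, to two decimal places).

36.34

Standard total = 1 932 700; weights = 0.2220, 0.1910, 0.1875, 0.1757, 0.2238.
Standardized rate: 0.2220×4.95 + 0.1910×8.78 + 0.1875×22.76 + 0.1757×59.94 + 0.2238×83.85 = 36.3397 per 100 000.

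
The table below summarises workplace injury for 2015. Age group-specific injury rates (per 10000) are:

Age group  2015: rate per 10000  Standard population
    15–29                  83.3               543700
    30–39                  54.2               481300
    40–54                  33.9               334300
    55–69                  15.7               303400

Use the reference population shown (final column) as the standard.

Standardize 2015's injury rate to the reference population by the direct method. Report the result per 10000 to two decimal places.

Standard total = 1662700; weights = 0.3270, 0.2895, 0.2011, 0.1825.
Standardized rate: 0.3270×83.3 + 0.2895×54.2 + 0.2011×33.9 + 0.1825×15.7 = 52.6089 per 10000.

52.61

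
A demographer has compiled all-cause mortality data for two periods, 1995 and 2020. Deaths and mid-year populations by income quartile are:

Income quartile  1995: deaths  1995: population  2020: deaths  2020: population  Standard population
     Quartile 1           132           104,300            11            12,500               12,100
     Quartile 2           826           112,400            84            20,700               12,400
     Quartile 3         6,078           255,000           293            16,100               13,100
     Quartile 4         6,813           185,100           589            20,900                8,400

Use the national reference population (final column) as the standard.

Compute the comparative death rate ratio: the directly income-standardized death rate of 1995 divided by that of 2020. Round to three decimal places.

1.358

Income-specific rates per 1,000 for 1995: 1.266, 7.349, 23.835, 36.807.
For 2020: 0.880, 4.058, 18.199, 28.182.
Standard total = 46,000; weights = 0.2630, 0.2696, 0.2848, 0.1826.
1995: 0.2630×1.266 + 0.2696×7.349 + 0.2848×23.835 + 0.1826×36.807 = 15.8231 per 1,000.
2020: 0.2630×0.880 + 0.2696×4.058 + 0.2848×18.199 + 0.1826×28.182 = 11.6543 per 1,000.
Ratio = 15.8231 ÷ 11.6543 = 1.35770.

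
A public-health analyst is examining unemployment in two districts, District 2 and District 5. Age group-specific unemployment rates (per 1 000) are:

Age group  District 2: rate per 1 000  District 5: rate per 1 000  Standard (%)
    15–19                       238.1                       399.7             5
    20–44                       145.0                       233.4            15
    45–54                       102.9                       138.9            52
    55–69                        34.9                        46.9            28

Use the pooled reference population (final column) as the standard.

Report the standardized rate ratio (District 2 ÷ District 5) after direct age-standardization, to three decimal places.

Standard weights: 0.05, 0.15, 0.52, 0.28.
District 2: 0.0500×238.1 + 0.1500×145.0 + 0.5200×102.9 + 0.2800×34.9 = 96.9350 per 1 000.
District 5: 0.0500×399.7 + 0.1500×233.4 + 0.5200×138.9 + 0.2800×46.9 = 140.3550 per 1 000.
Ratio = 96.9350 ÷ 140.3550 = 0.69064.

0.691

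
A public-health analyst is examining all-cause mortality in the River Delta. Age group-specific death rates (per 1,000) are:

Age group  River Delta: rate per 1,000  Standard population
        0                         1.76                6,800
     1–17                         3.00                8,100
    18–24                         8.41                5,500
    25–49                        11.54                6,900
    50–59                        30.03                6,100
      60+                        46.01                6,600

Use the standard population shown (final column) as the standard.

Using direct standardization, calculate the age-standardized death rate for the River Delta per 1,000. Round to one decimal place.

Standard total = 40,000; weights = 0.1700, 0.2025, 0.1375, 0.1725, 0.1525, 0.1650.
Standardized rate: 0.1700×1.76 + 0.2025×3.00 + 0.1375×8.41 + 0.1725×11.54 + 0.1525×30.03 + 0.1650×46.01 = 16.2249 per 1,000.

16.2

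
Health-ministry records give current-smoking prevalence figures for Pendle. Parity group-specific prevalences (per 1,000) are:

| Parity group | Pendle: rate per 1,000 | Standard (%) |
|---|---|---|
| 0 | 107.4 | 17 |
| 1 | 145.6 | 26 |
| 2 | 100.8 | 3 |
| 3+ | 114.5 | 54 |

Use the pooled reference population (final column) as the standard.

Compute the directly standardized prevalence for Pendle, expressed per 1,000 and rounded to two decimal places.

120.97

Standard weights: 0.17, 0.26, 0.03, 0.54.
Standardized rate: 0.1700×107.4 + 0.2600×145.6 + 0.0300×100.8 + 0.5400×114.5 = 120.9680 per 1,000.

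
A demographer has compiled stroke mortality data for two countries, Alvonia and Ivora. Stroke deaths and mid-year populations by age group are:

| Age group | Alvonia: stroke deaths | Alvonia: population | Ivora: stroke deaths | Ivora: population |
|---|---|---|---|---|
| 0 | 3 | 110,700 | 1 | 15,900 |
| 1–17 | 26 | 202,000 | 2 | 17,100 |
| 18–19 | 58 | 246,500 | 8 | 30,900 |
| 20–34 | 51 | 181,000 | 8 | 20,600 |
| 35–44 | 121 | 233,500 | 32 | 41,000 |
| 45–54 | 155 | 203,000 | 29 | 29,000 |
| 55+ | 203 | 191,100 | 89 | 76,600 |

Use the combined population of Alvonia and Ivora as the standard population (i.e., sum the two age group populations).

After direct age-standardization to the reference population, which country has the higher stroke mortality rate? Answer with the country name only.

Age-specific rates per 100,000 for Alvonia: 2.71, 12.87, 23.53, 28.18, 51.82, 76.35, 106.23.
For Ivora: 6.29, 11.70, 25.89, 38.83, 78.05, 100.00, 116.19.
Combined standard total = 1,598,900; weights = 0.0792, 0.1370, 0.1735, 0.1261, 0.1717, 0.1451, 0.1674.
Alvonia: 0.0792×2.71 + 0.1370×12.87 + 0.1735×23.53 + 0.1261×28.18 + 0.1717×51.82 + 0.1451×76.35 + 0.1674×106.23 = 47.3742 per 100,000.
Ivora: 0.0792×6.29 + 0.1370×11.70 + 0.1735×25.89 + 0.1261×38.83 + 0.1717×78.05 + 0.1451×100.00 + 0.1674×116.19 = 58.8515 per 100,000.

Ivora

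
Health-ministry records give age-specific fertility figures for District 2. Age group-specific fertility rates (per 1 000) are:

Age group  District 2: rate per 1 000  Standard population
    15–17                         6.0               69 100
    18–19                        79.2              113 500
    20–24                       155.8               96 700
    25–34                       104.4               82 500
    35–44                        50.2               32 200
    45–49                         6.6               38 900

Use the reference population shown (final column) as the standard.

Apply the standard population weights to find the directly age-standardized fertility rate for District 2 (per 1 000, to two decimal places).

80.75

Standard total = 432 900; weights = 0.1596, 0.2622, 0.2234, 0.1906, 0.0744, 0.0899.
Standardized rate: 0.1596×6.0 + 0.2622×79.2 + 0.2234×155.8 + 0.1906×104.4 + 0.0744×50.2 + 0.0899×6.6 = 80.7481 per 1 000.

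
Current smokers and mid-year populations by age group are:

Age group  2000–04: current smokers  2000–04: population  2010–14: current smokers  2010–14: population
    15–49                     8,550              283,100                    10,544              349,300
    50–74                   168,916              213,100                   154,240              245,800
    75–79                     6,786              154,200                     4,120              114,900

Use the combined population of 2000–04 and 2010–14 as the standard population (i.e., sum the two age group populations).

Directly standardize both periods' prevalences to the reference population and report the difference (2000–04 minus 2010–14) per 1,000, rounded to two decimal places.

Age-specific rates per 1,000 for 2000–04: 30.201, 792.661, 44.008.
For 2010–14: 30.186, 627.502, 35.857.
Combined standard total = 1,360,400; weights = 0.4649, 0.3373, 0.1978.
2000–04: 0.4649×30.201 + 0.3373×792.661 + 0.1978×44.008 = 290.1307 per 1,000.
2010–14: 0.4649×30.186 + 0.3373×627.502 + 0.1978×35.857 = 232.7988 per 1,000.
Difference = 290.1307 − 232.7988 = 57.3319.

57.33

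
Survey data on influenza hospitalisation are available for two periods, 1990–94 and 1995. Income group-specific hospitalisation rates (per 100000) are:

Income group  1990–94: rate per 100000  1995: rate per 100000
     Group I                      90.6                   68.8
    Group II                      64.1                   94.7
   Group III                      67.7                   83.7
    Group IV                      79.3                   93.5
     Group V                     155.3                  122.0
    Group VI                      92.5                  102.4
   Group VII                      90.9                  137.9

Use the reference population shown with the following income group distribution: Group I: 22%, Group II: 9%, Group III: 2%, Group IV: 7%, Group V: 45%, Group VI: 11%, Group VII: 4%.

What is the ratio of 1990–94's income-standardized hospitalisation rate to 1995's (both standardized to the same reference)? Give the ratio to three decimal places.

Standard weights: 0.22, 0.09, 0.02, 0.07, 0.45, 0.11, 0.04.
1990–94: 0.2200×90.6 + 0.0900×64.1 + 0.0200×67.7 + 0.0700×79.3 + 0.4500×155.3 + 0.1100×92.5 + 0.0400×90.9 = 116.3020 per 100000.
1995: 0.2200×68.8 + 0.0900×94.7 + 0.0200×83.7 + 0.0700×93.5 + 0.4500×122.0 + 0.1100×102.4 + 0.0400×137.9 = 103.5580 per 100000.
Ratio = 116.3020 ÷ 103.5580 = 1.12306.

1.123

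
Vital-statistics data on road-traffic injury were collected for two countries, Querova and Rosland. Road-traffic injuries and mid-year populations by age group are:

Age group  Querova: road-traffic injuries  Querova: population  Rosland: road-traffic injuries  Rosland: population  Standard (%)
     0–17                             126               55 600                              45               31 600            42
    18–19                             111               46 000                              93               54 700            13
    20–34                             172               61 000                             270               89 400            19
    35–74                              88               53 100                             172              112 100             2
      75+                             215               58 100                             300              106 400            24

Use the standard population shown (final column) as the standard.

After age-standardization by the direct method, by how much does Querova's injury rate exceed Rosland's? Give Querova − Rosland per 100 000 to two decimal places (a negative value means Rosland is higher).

Age-specific rates per 100 000 for Querova: 226.62, 241.30, 281.97, 165.73, 370.05.
For Rosland: 142.41, 170.02, 302.01, 153.43, 281.95.
Standard weights: 0.42, 0.13, 0.19, 0.02, 0.24.
Querova: 0.4200×226.62 + 0.1300×241.30 + 0.1900×281.97 + 0.0200×165.73 + 0.2400×370.05 = 272.2501 per 100 000.
Rosland: 0.4200×142.41 + 0.1300×170.02 + 0.1900×302.01 + 0.0200×153.43 + 0.2400×281.95 = 210.0329 per 100 000.
Difference = 272.2501 − 210.0329 = 62.2172.

62.22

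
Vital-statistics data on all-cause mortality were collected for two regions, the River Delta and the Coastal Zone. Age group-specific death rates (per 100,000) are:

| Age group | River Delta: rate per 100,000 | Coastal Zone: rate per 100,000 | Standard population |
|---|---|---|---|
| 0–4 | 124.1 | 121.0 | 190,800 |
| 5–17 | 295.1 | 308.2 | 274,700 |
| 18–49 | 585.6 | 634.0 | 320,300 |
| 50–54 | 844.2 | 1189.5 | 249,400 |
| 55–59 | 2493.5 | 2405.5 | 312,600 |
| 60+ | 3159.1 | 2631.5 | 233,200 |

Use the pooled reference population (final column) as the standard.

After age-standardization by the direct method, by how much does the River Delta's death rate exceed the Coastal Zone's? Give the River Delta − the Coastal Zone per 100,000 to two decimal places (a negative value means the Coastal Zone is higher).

Standard total = 1,581,000; weights = 0.1207, 0.1738, 0.2026, 0.1577, 0.1977, 0.1475.
The River Delta: 0.1207×124.1 + 0.1738×295.1 + 0.2026×585.6 + 0.1577×844.2 + 0.1977×2493.5 + 0.1475×3159.1 = 1277.0548 per 100,000.
The Coastal Zone: 0.1207×121.0 + 0.1738×308.2 + 0.2026×634.0 + 0.1577×1189.5 + 0.1977×2405.5 + 0.1475×2631.5 = 1248.0113 per 100,000.
Difference = 1277.0548 − 1248.0113 = 29.0434.

29.04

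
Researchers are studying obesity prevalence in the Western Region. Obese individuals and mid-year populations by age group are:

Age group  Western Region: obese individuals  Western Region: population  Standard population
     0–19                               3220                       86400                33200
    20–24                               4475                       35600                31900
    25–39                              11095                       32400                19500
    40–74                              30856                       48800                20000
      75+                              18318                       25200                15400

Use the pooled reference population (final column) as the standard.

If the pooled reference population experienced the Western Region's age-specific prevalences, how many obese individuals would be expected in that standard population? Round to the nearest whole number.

Age-specific rates per 1000 for the Western Region: 37.269, 125.702, 342.438, 632.295, 726.905.
Expected obese individuals = Σ (standard pop × age-specific rate ÷ 1000)
= 33200×37.269/1000 + 31900×125.702/1000 + 19500×342.438/1000 + 20000×632.295/1000 + 15400×726.905/1000
= 1237.31 + 4009.90 + 6677.55 + 12645.90 + 11194.33 = 35765.00.

35765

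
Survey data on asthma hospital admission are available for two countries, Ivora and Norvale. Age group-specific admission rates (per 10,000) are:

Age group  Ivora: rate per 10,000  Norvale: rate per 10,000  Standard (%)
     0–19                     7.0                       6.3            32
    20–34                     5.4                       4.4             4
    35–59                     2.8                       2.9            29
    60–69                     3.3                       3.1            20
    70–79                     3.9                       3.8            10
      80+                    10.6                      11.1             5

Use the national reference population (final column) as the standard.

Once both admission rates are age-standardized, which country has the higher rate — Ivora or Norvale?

Ivora

Standard weights: 0.32, 0.04, 0.29, 0.20, 0.10, 0.05.
Ivora: 0.3200×7.0 + 0.0400×5.4 + 0.2900×2.8 + 0.2000×3.3 + 0.1000×3.9 + 0.0500×10.6 = 4.8480 per 10,000.
Norvale: 0.3200×6.3 + 0.0400×4.4 + 0.2900×2.9 + 0.2000×3.1 + 0.1000×3.8 + 0.0500×11.1 = 4.5880 per 10,000.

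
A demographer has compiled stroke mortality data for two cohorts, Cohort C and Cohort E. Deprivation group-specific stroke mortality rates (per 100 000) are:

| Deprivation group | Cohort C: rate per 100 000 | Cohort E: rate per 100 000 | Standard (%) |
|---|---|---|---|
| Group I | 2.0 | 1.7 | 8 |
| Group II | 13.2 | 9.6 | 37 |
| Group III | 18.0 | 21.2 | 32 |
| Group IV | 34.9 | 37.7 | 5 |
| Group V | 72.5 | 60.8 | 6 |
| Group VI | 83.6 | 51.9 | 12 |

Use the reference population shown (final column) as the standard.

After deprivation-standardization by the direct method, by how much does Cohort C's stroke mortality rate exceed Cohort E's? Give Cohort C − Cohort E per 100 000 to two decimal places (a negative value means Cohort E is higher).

Standard weights: 0.08, 0.37, 0.32, 0.05, 0.06, 0.12.
Cohort C: 0.0800×2.0 + 0.3700×13.2 + 0.3200×18.0 + 0.0500×34.9 + 0.0600×72.5 + 0.1200×83.6 = 26.9310 per 100 000.
Cohort E: 0.0800×1.7 + 0.3700×9.6 + 0.3200×21.2 + 0.0500×37.7 + 0.0600×60.8 + 0.1200×51.9 = 22.2330 per 100 000.
Difference = 26.9310 − 22.2330 = 4.6980.

4.70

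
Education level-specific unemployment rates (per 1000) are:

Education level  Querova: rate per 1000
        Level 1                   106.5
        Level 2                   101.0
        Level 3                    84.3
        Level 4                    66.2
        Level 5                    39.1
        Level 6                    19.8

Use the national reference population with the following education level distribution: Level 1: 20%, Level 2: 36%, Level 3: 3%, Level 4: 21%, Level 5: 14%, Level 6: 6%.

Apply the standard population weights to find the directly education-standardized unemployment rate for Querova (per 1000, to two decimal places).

80.75

Standard weights: 0.20, 0.36, 0.03, 0.21, 0.14, 0.06.
Standardized rate: 0.2000×106.5 + 0.3600×101.0 + 0.0300×84.3 + 0.2100×66.2 + 0.1400×39.1 + 0.0600×19.8 = 80.7530 per 1000.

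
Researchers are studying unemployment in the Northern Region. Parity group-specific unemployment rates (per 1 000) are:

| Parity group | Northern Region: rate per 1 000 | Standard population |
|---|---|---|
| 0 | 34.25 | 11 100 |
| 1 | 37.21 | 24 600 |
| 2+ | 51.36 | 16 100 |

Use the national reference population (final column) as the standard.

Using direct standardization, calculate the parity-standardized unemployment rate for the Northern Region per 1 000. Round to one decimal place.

41.0

Standard total = 51 800; weights = 0.2143, 0.4749, 0.3108.
Standardized rate: 0.2143×34.25 + 0.4749×37.21 + 0.3108×51.36 = 40.9737 per 1 000.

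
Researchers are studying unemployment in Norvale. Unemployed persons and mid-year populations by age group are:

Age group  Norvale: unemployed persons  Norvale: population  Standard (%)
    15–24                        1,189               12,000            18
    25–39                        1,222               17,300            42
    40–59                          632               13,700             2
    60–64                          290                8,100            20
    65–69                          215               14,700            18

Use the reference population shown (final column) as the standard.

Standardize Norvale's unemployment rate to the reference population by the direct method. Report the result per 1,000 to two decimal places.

Age-specific rates per 1,000 for Norvale: 99.083, 70.636, 46.131, 35.802, 14.626.
Standard weights: 0.18, 0.42, 0.02, 0.20, 0.18.
Standardized rate: 0.1800×99.083 + 0.4200×70.636 + 0.0200×46.131 + 0.2000×35.802 + 0.1800×14.626 = 58.2178 per 1,000.

58.22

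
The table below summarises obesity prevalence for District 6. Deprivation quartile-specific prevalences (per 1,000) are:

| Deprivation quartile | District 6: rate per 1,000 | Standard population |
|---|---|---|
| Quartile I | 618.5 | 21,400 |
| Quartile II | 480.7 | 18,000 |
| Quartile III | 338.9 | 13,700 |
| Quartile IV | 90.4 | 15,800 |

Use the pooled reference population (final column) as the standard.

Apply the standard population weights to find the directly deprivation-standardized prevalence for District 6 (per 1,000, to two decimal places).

405.80

Standard total = 68,900; weights = 0.3106, 0.2612, 0.1988, 0.2293.
Standardized rate: 0.3106×618.5 + 0.2612×480.7 + 0.1988×338.9 + 0.2293×90.4 = 405.8019 per 1,000.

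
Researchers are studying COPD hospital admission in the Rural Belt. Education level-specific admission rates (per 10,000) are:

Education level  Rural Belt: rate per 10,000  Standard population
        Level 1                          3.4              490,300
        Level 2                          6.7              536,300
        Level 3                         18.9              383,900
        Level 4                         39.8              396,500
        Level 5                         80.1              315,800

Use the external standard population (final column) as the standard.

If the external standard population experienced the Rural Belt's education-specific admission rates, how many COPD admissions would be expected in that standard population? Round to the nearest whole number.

Expected COPD admissions = Σ (standard pop × education-specific rate ÷ 10,000)
= 490,300×3.4/10,000 + 536,300×6.7/10,000 + 383,900×18.9/10,000 + 396,500×39.8/10,000 + 315,800×80.1/10,000
= 166.70 + 359.32 + 725.57 + 1578.07 + 2529.56 = 5359.22.

5359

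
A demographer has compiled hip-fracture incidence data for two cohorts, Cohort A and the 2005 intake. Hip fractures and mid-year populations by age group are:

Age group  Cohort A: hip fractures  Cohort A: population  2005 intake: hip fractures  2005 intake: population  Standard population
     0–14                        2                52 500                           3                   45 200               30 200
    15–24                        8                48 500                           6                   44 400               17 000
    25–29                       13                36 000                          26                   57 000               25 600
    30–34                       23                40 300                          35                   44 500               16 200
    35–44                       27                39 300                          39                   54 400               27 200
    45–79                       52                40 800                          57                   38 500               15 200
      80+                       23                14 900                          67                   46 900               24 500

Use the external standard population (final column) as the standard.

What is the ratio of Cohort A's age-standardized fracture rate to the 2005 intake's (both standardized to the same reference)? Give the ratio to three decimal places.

Age-specific rates per 100 000 for Cohort A: 3.81, 16.49, 36.11, 57.07, 68.70, 127.45, 154.36.
For the 2005 intake: 6.64, 13.51, 45.61, 78.65, 71.69, 148.05, 142.86.
Standard total = 155 900; weights = 0.1937, 0.1090, 0.1642, 0.1039, 0.1745, 0.0975, 0.1572.
Cohort A: 0.1937×3.81 + 0.1090×16.49 + 0.1642×36.11 + 0.1039×57.07 + 0.1745×68.70 + 0.0975×127.45 + 0.1572×154.36 = 63.0680 per 100 000.
The 2005 intake: 0.1937×6.64 + 0.1090×13.51 + 0.1642×45.61 + 0.1039×78.65 + 0.1745×71.69 + 0.0975×148.05 + 0.1572×142.86 = 67.8155 per 100 000.
Ratio = 63.0680 ÷ 67.8155 = 0.92999.

0.930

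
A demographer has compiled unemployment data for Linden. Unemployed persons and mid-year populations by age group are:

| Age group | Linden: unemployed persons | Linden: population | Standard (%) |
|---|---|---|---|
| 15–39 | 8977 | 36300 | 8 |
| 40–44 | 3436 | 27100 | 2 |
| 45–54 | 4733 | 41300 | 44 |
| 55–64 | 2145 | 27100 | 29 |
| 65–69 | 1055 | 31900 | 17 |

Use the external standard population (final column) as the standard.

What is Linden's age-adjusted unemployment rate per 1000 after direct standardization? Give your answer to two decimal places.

Age-specific rates per 1000 for Linden: 247.300, 126.790, 114.600, 79.151, 33.072.
Standard weights: 0.08, 0.02, 0.44, 0.29, 0.17.
Standardized rate: 0.0800×247.300 + 0.0200×126.790 + 0.4400×114.600 + 0.2900×79.151 + 0.1700×33.072 = 101.3202 per 1000.

101.32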